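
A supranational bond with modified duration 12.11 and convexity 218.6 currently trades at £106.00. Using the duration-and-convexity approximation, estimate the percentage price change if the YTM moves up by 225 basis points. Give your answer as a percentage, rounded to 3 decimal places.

Duration effect: -D_mod·Δy = -12.11 × (+0.0225) = -0.272475
Convexity effect: ½·C·(Δy)² = 0.5 × 218.6 × (0.0225)² = +0.055333125
ΔP/P ≈ -0.272475 + 0.055333125 = -0.217141875
= -21.7141875%.

-21.714%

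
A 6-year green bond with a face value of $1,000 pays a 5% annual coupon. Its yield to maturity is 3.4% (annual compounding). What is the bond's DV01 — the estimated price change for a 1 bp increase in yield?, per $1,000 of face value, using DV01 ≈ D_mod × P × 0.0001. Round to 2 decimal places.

Periodic yield y = 0.034.
  t   CF        PV=CF/(1+0.034)^t    t·PV
  1        50.00        48.3559        48.3559
  2        50.00        46.7659        93.5317
  3        50.00        45.2281       135.6843
  4        50.00        43.7409       174.9637
  5        50.00        42.3026       211.5131
  6     1,050.00       859.1442     5,154.8652
  Σ                  1,085.5376     5,818.9140
P = 1,085.5376; D_Mac = 5.36040 yrs; D_mod = 5.18414 yrs.
DV01 ≈ 5.18414 × 1,085.5376 × 0.0001 = 0.562758.

$0.56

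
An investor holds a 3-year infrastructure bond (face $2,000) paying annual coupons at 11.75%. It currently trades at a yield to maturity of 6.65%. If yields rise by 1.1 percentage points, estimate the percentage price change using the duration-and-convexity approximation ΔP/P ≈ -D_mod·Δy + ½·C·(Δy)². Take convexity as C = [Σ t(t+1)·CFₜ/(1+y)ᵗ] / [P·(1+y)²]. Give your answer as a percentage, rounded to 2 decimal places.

With y = 0.0665:
  t   CF        PV=CF/(1+0.0665)^t    t·PV        t(t+1)·PV
  1       235.00       220.3469       220.3469         440.6939
  2       235.00       206.6075       413.2151       1,239.6452
  3     2,235.00     1,842.4468     5,527.3403      22,109.3612
  Σ                  2,269.4012     6,160.9023      23,789.7002
P = 2,269.4012; D_Mac = 2.71477 yrs; D_mod = 2.54549 yrs; C = 9.21629.
Duration effect: -2.54549 × (+0.011) = -0.028000
Convexity effect: 0.5 × 9.21629 × (0.011)² = +0.0005576
ΔP/P ≈ -0.028000 + 0.0005576 = -0.027443 = -2.7443%.

-2.74%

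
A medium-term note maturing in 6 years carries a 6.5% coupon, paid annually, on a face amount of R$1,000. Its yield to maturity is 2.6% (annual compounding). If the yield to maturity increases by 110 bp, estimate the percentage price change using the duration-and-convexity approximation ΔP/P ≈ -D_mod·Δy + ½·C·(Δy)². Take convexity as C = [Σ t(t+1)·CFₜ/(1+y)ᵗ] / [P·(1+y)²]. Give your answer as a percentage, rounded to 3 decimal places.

-5.420%

With y = 0.026:
  t   CF        PV=CF/(1+0.026)^t    t·PV        t(t+1)·PV
  1        65.00        63.3528        63.3528         126.7057
  2        65.00        61.7474       123.4948         370.4844
  3        65.00        60.1826       180.5479         722.1917
  4        65.00        58.6575       234.6302       1,173.1510
  5        65.00        57.1711       285.8555       1,715.1330
  6     1,065.00       912.9888     5,477.9327      38,345.5290
  Σ                  1,214.1003     6,365.8140      42,453.1948
P = 1,214.1003; D_Mac = 5.24324 yrs; D_mod = 5.11037 yrs; C = 33.21705.
Duration effect: -5.11037 × (+0.011) = -0.056214
Convexity effect: 0.5 × 33.21705 × (0.011)² = +0.0020096
ΔP/P ≈ -0.056214 + 0.0020096 = -0.054204 = -5.4204%.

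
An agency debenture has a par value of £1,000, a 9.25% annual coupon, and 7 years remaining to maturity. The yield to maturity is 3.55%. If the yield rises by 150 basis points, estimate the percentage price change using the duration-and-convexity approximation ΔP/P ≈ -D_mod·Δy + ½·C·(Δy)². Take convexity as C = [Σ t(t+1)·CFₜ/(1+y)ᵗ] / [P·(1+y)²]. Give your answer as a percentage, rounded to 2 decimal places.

-7.79%

With y = 0.0355:
  t   CF        PV=CF/(1+0.0355)^t    t·PV        t(t+1)·PV
  1        92.50        89.3288        89.3288         178.6577
  2        92.50        86.2664       172.5327         517.5982
  3        92.50        83.3089       249.9267         999.7069
  4        92.50        80.4528       321.8113       1,609.0566
  5        92.50        77.6947       388.4733       2,330.8400
  6        92.50        75.0311       450.1864       3,151.3047
  7     1,092.50       855.7969     5,990.5785      47,924.6280
  Σ                  1,347.8796     7,662.8378      56,711.7921
P = 1,347.8796; D_Mac = 5.68511 yrs; D_mod = 5.49020 yrs; C = 39.23937.
Duration effect: -5.49020 × (+0.015) = -0.082353
Convexity effect: 0.5 × 39.23937 × (0.015)² = +0.0044144
ΔP/P ≈ -0.082353 + 0.0044144 = -0.077939 = -7.7939%.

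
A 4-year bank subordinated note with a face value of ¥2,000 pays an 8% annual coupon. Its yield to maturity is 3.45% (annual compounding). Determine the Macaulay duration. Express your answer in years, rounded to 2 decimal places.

3.61 years

Periodic yield y = 0.0345. Discount each cash flow and weight by its year:
  t   CF        PV=CF/(1+0.0345)^t    t·PV
  1       160.00       154.6641       154.6641
  2       160.00       149.5061       299.0123
  3       160.00       144.5202       433.5605
  4     2,160.00     1,885.9569     7,543.8277
  Σ                  2,334.6473     8,431.0646
Price P = Σ PV = 2,334.6473.
Macaulay duration = Σ(t·PV) / P = 8,431.0646 / 2,334.6473 = 3.61128 years.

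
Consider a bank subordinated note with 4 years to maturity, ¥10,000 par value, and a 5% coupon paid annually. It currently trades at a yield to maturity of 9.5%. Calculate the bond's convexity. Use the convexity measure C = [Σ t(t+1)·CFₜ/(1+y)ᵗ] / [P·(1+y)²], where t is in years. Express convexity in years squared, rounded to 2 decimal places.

15.01

With y = 0.095:
  t   CF        PV=CF/(1+0.095)^t    t·PV        t(t+1)·PV
  1       500.00       456.6210       456.6210         913.2420
  2       500.00       417.0055       834.0110       2,502.0329
  3       500.00       380.8269     1,142.4808       4,569.9231
  4    10,500.00     7,303.5301    29,214.1203     146,070.6016
  Σ                  8,557.9835    31,647.2331     154,055.7997
P = 8,557.9835.
Convexity = Σ t(t+1)·PV / [P·(1+y)²] = 154,055.7997 / (8,557.9835 × 1.199025) = 15.01338.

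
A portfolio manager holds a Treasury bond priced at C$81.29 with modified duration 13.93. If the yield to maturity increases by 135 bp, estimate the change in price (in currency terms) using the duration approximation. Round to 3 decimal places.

-C$15.287

Duration approximation: ΔP/P ≈ -D_mod · Δy = -13.93 × (+0.0135) = -0.188055.
ΔP ≈ 81.29 × (-0.188055) = -15.28699095.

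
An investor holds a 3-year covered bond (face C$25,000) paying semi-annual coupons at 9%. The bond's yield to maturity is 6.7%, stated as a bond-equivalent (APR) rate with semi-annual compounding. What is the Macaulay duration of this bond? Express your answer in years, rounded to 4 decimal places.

Periodic yield y = 0.0335. Discount each cash flow and weight by its period:
  t   CF        PV=CF/(1+0.0335)^t    t·PV
  1     1,125.00     1,088.5341     1,088.5341
  2     1,125.00     1,053.2502     2,106.5004
  3     1,125.00     1,019.1100     3,057.3301
  4     1,125.00       986.0765     3,944.3059
  5     1,125.00       954.1137     4,770.5683
  6    26,125.00    21,438.4515   128,630.7091
  Σ                 26,539.5360   143,597.9480
Price P = Σ PV = 26,539.5360.
Macaulay duration = Σ(t·PV) / P = 143,597.9480 / 26,539.5360 = 5.41072 half-year periods.
In years: 5.41072 / 2 = 2.70536 years.

2.7054 years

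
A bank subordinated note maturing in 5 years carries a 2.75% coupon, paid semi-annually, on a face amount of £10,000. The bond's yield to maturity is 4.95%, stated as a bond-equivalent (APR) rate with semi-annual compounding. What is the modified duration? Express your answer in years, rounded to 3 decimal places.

4.573 years

Periodic yield y = 0.02475. First find Macaulay duration:
  t   CF        PV=CF/(1+0.02475)^t    t·PV
  1       137.50       134.1791       134.1791
  2       137.50       130.9383       261.8767
  3       137.50       127.7759       383.3277
  4       137.50       124.6898       498.7593
  5       137.50       121.6783       608.3914
  6       137.50       118.7395       712.4369
  7       137.50       115.8717       811.1016
  8       137.50       113.0731       904.5848
  9       137.50       110.3421       993.0792
  10   10,137.50     7,938.7403    79,387.4034
  Σ                  9,036.0281    84,695.1399
P = 9,036.0281; Macaulay duration = 84,695.1399 / 9,036.0281 = 9.37305 half-year periods = 4.68652 years.
Modified duration = D_Mac / (1 + y) = 4.68652 / 1.02475 = 4.57333 years.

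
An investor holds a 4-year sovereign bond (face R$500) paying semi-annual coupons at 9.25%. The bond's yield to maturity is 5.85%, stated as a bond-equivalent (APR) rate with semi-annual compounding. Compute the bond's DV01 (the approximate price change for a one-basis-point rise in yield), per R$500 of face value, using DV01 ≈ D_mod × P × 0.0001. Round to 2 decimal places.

Periodic yield y = 0.02925.
  t   CF        PV=CF/(1+0.02925)^t    t·PV
  1       23.125        22.4678        22.4678
  2       23.125        21.8293        43.6586
  3       23.125        21.2089        63.6268
  4       23.125        20.6062        82.4249
  5       23.125        20.0206       100.1031
  6       23.125        19.4517       116.7099
  7       23.125        18.8989       132.2920
  8      523.125       415.3732     3,322.9856
  Σ                    559.8566     3,884.2687
P = 559.8566; D_Mac = 6.93797 half-year periods = 3.46899 yrs; D_mod = 3.37040 yrs.
DV01 ≈ 3.37040 × 559.8566 × 0.0001 = 0.188694.

R$0.19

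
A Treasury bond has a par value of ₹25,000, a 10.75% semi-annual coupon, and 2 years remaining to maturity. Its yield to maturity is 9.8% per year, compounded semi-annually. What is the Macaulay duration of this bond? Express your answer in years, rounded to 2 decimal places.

Periodic yield y = 0.049. Discount each cash flow and weight by its period:
  t   CF        PV=CF/(1+0.049)^t    t·PV
  1     1,343.75     1,280.9819     1,280.9819
  2     1,343.75     1,221.1457     2,442.2915
  3     1,343.75     1,164.1046     3,492.3139
  4    26,343.75    21,755.8293    87,023.3174
  Σ                 25,422.0616    94,238.9046
Price P = Σ PV = 25,422.0616.
Macaulay duration = Σ(t·PV) / P = 94,238.9046 / 25,422.0616 = 3.70697 half-year periods.
In years: 3.70697 / 2 = 1.85349 years.

1.85 years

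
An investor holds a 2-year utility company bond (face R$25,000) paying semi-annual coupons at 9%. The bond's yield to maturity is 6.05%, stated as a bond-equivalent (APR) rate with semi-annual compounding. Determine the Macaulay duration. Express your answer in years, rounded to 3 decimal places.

1.878 years

Periodic yield y = 0.03025. Discount each cash flow and weight by its period:
  t   CF        PV=CF/(1+0.03025)^t    t·PV
  1     1,125.00     1,091.9680     1,091.9680
  2     1,125.00     1,059.9058     2,119.8116
  3     1,125.00     1,028.7851     3,086.3552
  4    26,125.00    23,189.2021    92,756.8086
  Σ                 26,369.8610    99,054.9434
Price P = Σ PV = 26,369.8610.
Macaulay duration = Σ(t·PV) / P = 99,054.9434 / 26,369.8610 = 3.75637 half-year periods.
In years: 3.75637 / 2 = 1.87818 years.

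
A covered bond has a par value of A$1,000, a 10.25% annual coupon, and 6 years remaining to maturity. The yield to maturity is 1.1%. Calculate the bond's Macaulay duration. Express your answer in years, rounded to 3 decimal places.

Periodic yield y = 0.011. Discount each cash flow and weight by its year:
  t   CF        PV=CF/(1+0.011)^t    t·PV
  1       102.50       101.3848       101.3848
  2       102.50       100.2817       200.5633
  3       102.50        99.1906       297.5717
  4       102.50        98.1113       392.4454
  5       102.50        97.0439       485.2193
  6     1,102.50     1,032.4563     6,194.7376
  Σ                  1,528.4685     7,671.9221
Price P = Σ PV = 1,528.4685.
Macaulay duration = Σ(t·PV) / P = 7,671.9221 / 1,528.4685 = 5.01935 years.

5.019 years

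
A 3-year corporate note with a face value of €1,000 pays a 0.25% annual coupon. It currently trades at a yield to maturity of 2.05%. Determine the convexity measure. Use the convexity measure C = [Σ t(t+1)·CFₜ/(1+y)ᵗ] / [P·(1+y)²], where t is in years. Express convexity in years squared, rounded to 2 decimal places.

With y = 0.0205:
  t   CF        PV=CF/(1+0.0205)^t    t·PV        t(t+1)·PV
  1         2.50         2.4498         2.4498           4.8996
  2         2.50         2.4006         4.8011          14.4034
  3     1,002.50       943.2903     2,829.8708      11,319.4832
  Σ                    948.1406     2,837.1217      11,338.7862
P = 948.1406.
Convexity = Σ t(t+1)·PV / [P·(1+y)²] = 11,338.7862 / (948.1406 × 1.041420) = 11.48333.

11.48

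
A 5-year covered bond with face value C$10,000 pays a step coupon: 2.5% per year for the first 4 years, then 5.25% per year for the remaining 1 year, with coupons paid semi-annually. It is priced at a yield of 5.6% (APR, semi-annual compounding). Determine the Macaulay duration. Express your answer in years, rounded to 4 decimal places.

4.7071 years

Periodic yield y = 0.028. Discount each cash flow and weight by its period:
  t   CF        PV=CF/(1+0.028)^t    t·PV
  1       125.00       121.5953       121.5953
  2       125.00       118.2834       236.5668
  3       125.00       115.0617       345.1850
  4       125.00       111.9277       447.7108
  5       125.00       108.8791       544.3954
  6       125.00       105.9135       635.4810
  7       125.00       103.0287       721.2009
  8       125.00       100.2225       801.7797
  9       262.50       204.7346     1,842.6115
  10   10,262.50     7,786.1367    77,861.3669
  Σ                  8,875.7831    83,557.8933
Price P = Σ PV = 8,875.7831.
Macaulay duration = Σ(t·PV) / P = 83,557.8933 / 8,875.7831 = 9.41414 half-year periods.
In years: 9.41414 / 2 = 4.70707 years.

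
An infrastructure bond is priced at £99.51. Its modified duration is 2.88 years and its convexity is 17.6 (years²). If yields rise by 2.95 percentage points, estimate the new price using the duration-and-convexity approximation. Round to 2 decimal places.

£91.82

Duration effect: -D_mod·Δy = -2.88 × (+0.0295) = -0.084960
Convexity effect: ½·C·(Δy)² = 0.5 × 17.6 × (0.0295)² = +0.0076582
ΔP/P ≈ -0.084960 + 0.0076582 = -0.0773018
New price ≈ 99.51 × (1 - 0.0773018) = 91.817697882.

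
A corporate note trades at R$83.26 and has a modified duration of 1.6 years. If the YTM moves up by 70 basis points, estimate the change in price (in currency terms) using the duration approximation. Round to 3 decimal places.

Duration approximation: ΔP/P ≈ -D_mod · Δy = -1.6 × (+0.007) = -0.011200.
ΔP ≈ 83.26 × (-0.011200) = -0.932512.

-R$0.933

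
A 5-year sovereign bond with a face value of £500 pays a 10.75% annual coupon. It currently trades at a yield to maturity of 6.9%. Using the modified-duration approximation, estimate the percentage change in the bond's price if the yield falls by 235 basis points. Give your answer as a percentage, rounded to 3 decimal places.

Periodic yield y = 0.069. Modified duration first:
  t   CF        PV=CF/(1+0.069)^t    t·PV
  1        53.75        50.2806        50.2806
  2        53.75        47.0352        94.0704
  3        53.75        43.9993       131.9978
  4        53.75        41.1593       164.6371
  5       553.75       396.6662     1,983.3311
  Σ                    579.1406     2,424.3170
P = 579.1406; D_Mac = 4.18606 yrs; D_mod = 4.18606/(1+0.069) = 3.91586 yrs.
ΔP/P ≈ -D_mod · Δy = -3.91586 × (-0.0235) = +0.092023 = +9.2023%.

+9.202%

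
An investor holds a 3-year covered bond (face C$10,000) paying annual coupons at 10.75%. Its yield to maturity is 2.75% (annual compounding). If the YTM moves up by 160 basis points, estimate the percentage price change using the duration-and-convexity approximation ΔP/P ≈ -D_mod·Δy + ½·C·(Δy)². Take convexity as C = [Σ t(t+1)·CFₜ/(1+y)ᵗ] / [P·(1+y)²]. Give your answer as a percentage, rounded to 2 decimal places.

With y = 0.0275:
  t   CF        PV=CF/(1+0.0275)^t    t·PV        t(t+1)·PV
  1     1,075.00     1,046.2287     1,046.2287       2,092.4574
  2     1,075.00     1,018.2275     2,036.4549       6,109.3647
  3    11,075.00    10,209.3535    30,628.0606     122,512.2425
  Σ                 12,273.8097    33,710.7442     130,714.0646
P = 12,273.8097; D_Mac = 2.74656 yrs; D_mod = 2.67305 yrs; C = 10.08740.
Duration effect: -2.67305 × (+0.016) = -0.042769
Convexity effect: 0.5 × 10.08740 × (0.016)² = +0.0012912
ΔP/P ≈ -0.042769 + 0.0012912 = -0.041478 = -4.1478%.

-4.15%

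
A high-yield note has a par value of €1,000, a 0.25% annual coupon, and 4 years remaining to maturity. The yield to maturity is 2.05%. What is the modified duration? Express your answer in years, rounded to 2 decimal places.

3.90 years

Periodic yield y = 0.0205. First find Macaulay duration:
  t   CF        PV=CF/(1+0.0205)^t    t·PV
  1         2.50         2.4498         2.4498
  2         2.50         2.4006         4.8011
  3         2.50         2.3523         7.0570
  4     1,002.50       924.3413     3,697.3651
  Σ                    931.5440     3,711.6730
P = 931.5440; Macaulay duration = 3,711.6730 / 931.5440 = 3.98443 years.
Modified duration = D_Mac / (1 + y) = 3.98443 / 1.0205 = 3.90439 years.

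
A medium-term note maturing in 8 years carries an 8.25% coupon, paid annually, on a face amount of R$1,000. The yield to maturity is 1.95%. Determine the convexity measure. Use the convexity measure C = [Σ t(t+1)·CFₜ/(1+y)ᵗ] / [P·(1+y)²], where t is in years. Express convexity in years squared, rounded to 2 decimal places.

52.14

With y = 0.0195:
  t   CF        PV=CF/(1+0.0195)^t    t·PV        t(t+1)·PV
  1        82.50        80.9220        80.9220         161.8440
  2        82.50        79.3742       158.7484         476.2453
  3        82.50        77.8560       233.5681         934.2724
  4        82.50        76.3669       305.4675       1,527.3375
  5        82.50        74.9062       374.5310       2,247.1862
  6        82.50        73.4735       440.8408       3,085.8859
  7        82.50        72.0681       504.4770       4,035.8161
  8     1,082.50       927.5345     7,420.2759      66,782.4827
  Σ                  1,462.5015     9,518.8308      79,251.0701
P = 1,462.5015.
Convexity = Σ t(t+1)·PV / [P·(1+y)²] = 79,251.0701 / (1,462.5015 × 1.039380) = 52.13560.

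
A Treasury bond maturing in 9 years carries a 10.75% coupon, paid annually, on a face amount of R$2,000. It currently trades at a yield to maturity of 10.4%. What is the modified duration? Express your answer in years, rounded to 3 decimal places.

Periodic yield y = 0.104. First find Macaulay duration:
  t   CF        PV=CF/(1+0.104)^t    t·PV
  1       215.00       194.7464       194.7464
  2       215.00       176.4007       352.8014
  3       215.00       159.7832       479.3497
  4       215.00       144.7312       578.9248
  5       215.00       131.0971       655.4855
  6       215.00       118.7474       712.4843
  7       215.00       107.5610       752.9272
  8       215.00        97.4285       779.4277
  9     2,215.00       909.1846     8,182.6614
  Σ                  2,039.6801    12,688.8084
P = 2,039.6801; Macaulay duration = 12,688.8084 / 2,039.6801 = 6.22098 years.
Modified duration = D_Mac / (1 + y) = 6.22098 / 1.104 = 5.63495 years.

5.635 years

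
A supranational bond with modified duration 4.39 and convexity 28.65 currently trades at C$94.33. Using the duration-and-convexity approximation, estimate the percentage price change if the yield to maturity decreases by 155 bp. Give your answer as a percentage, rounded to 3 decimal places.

Duration effect: -D_mod·Δy = -4.39 × (-0.0155) = +0.068045
Convexity effect: ½·C·(Δy)² = 0.5 × 28.65 × (-0.0155)² = +0.00344158125
ΔP/P ≈ +0.068045 + 0.00344158125 = +0.07148658125
= +7.148658125%.

+7.149%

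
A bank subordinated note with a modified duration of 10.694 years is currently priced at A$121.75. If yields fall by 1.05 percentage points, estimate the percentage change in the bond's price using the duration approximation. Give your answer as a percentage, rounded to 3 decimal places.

+11.229%

Duration approximation: ΔP/P ≈ -D_mod · Δy = -10.694 × (-0.0105) = +0.112287.
As a percentage: +11.2287%.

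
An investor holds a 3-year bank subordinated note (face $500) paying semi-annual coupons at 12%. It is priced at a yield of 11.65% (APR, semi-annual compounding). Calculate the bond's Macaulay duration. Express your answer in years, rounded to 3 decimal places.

2.608 years

Periodic yield y = 0.05825. Discount each cash flow and weight by its period:
  t   CF        PV=CF/(1+0.05825)^t    t·PV
  1        30.00        28.3487        28.3487
  2        30.00        26.7883        53.5765
  3        30.00        25.3137        75.9412
  4        30.00        23.9204        95.6815
  5        30.00        22.6037       113.0186
  6       530.00       377.3516     2,264.1097
  Σ                    504.3264     2,630.6763
Price P = Σ PV = 504.3264.
Macaulay duration = Σ(t·PV) / P = 2,630.6763 / 504.3264 = 5.21622 half-year periods.
In years: 5.21622 / 2 = 2.60811 years.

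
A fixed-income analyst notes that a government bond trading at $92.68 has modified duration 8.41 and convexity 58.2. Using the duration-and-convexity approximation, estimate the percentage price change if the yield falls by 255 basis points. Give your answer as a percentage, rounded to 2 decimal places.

Duration effect: -D_mod·Δy = -8.41 × (-0.0255) = +0.214455
Convexity effect: ½·C·(Δy)² = 0.5 × 58.2 × (-0.0255)² = +0.018922275
ΔP/P ≈ +0.214455 + 0.018922275 = +0.233377275
= +23.3377275%.

+23.34%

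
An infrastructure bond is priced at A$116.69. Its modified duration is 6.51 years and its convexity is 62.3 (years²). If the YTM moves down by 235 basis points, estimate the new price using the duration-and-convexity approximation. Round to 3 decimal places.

A$136.549

Duration effect: -D_mod·Δy = -6.51 × (-0.0235) = +0.152985
Convexity effect: ½·C·(Δy)² = 0.5 × 62.3 × (-0.0235)² = +0.0172025875
ΔP/P ≈ +0.152985 + 0.0172025875 = +0.1701875875
New price ≈ 116.69 × (1 + 0.1701875875) = 136.549189585375.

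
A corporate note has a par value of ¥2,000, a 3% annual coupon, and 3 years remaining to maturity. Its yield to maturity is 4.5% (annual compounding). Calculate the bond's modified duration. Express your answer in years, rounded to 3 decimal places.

Periodic yield y = 0.045. First find Macaulay duration:
  t   CF        PV=CF/(1+0.045)^t    t·PV
  1        60.00        57.4163        57.4163
  2        60.00        54.9438       109.8876
  3     2,060.00     1,805.1710     5,415.5130
  Σ                  1,917.5311     5,582.8169
P = 1,917.5311; Macaulay duration = 5,582.8169 / 1,917.5311 = 2.91146 years.
Modified duration = D_Mac / (1 + y) = 2.91146 / 1.045 = 2.78609 years.

2.786 years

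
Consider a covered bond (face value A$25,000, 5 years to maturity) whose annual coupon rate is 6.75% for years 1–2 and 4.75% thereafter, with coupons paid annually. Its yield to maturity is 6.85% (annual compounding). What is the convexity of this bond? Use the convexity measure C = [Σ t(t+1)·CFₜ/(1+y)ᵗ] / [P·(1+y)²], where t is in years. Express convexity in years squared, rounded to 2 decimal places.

22.35

With y = 0.0685:
  t   CF        PV=CF/(1+0.0685)^t    t·PV        t(t+1)·PV
  1     1,687.50     1,579.3168     1,579.3168       3,158.6336
  2     1,687.50     1,478.0691     2,956.1381       8,868.4144
  3     1,187.50       973.4419     2,920.3257      11,681.3029
  4     1,187.50       911.0359     3,644.1438      18,220.7189
  5    26,187.50    18,802.7516    94,013.7578     564,082.5469
  Σ                 23,744.6153   105,113.6822     606,011.6166
P = 23,744.6153.
Convexity = Σ t(t+1)·PV / [P·(1+y)²] = 606,011.6166 / (23,744.6153 × 1.141692) = 22.35459.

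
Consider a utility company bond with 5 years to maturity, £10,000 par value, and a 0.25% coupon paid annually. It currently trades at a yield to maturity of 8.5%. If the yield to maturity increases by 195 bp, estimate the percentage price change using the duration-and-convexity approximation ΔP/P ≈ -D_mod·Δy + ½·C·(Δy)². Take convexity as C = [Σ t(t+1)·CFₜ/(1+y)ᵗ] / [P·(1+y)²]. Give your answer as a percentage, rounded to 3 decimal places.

With y = 0.085:
  t   CF        PV=CF/(1+0.085)^t    t·PV        t(t+1)·PV
  1        25.00        23.0415        23.0415          46.0829
  2        25.00        21.2364        42.4728         127.4183
  3        25.00        19.5727        58.7181         234.8724
  4        25.00        18.0394        72.1574         360.7871
  5    10,025.00     6,667.0804    33,335.4018     200,012.4111
  Σ                  6,748.9703    33,531.7916     200,781.5719
P = 6,748.9703; D_Mac = 4.96843 yrs; D_mod = 4.57920 yrs; C = 25.27126.
Duration effect: -4.57920 × (+0.0195) = -0.089294
Convexity effect: 0.5 × 25.27126 × (0.0195)² = +0.0048047
ΔP/P ≈ -0.089294 + 0.0048047 = -0.084490 = -8.4490%.

-8.449%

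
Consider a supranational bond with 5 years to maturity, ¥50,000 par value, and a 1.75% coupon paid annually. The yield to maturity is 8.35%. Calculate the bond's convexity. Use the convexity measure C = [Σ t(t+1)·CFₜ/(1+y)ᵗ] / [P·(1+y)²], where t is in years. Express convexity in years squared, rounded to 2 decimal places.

With y = 0.0835:
  t   CF        PV=CF/(1+0.0835)^t    t·PV        t(t+1)·PV
  1       875.00       807.5681       807.5681       1,615.1361
  2       875.00       745.3328     1,490.6656       4,471.9967
  3       875.00       687.8937     2,063.6810       8,254.7239
  4       875.00       634.8811     2,539.5244      12,697.6218
  5    50,875.00    34,069.0359   170,345.1795   1,022,071.0771
  Σ                 36,944.7115   177,246.6185   1,049,110.5556
P = 36,944.7115.
Convexity = Σ t(t+1)·PV / [P·(1+y)²] = 1,049,110.5556 / (36,944.7115 × 1.173972) = 24.18862.

24.19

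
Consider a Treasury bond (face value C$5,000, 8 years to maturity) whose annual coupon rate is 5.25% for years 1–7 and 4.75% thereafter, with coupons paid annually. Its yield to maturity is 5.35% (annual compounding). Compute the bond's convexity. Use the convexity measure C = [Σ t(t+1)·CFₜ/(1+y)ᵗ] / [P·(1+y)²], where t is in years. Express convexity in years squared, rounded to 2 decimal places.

With y = 0.0535:
  t   CF        PV=CF/(1+0.0535)^t    t·PV        t(t+1)·PV
  1       262.50       249.1694       249.1694         498.3389
  2       262.50       236.5158       473.0317       1,419.0950
  3       262.50       224.5048       673.5145       2,694.0580
  4       262.50       213.1038       852.4151       4,262.0755
  5       262.50       202.2817     1,011.4085       6,068.4512
  6       262.50       192.0092     1,152.0553       8,064.3870
  7       262.50       182.2584     1,275.8087      10,206.4698
  8     5,237.50     3,451.8166    27,614.5330     248,530.7972
  Σ                  4,951.6598    33,301.9363     281,743.6725
P = 4,951.6598.
Convexity = Σ t(t+1)·PV / [P·(1+y)²] = 281,743.6725 / (4,951.6598 × 1.109862) = 51.26657.

51.27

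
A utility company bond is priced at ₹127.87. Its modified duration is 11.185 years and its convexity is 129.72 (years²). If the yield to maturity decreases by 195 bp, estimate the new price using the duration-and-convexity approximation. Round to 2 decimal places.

₹158.91

Duration effect: -D_mod·Δy = -11.185 × (-0.0195) = +0.2181075
Convexity effect: ½·C·(Δy)² = 0.5 × 129.72 × (-0.0195)² = +0.024663015
ΔP/P ≈ +0.2181075 + 0.024663015 = +0.242770515
New price ≈ 127.87 × (1 + 0.242770515) = 158.91306575305.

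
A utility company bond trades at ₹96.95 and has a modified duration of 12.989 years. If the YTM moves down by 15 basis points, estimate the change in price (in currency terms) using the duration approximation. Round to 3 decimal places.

+₹1.889

Duration approximation: ΔP/P ≈ -D_mod · Δy = -12.989 × (-0.0015) = +0.0194835.
ΔP ≈ 96.95 × (+0.0194835) = +1.888925325.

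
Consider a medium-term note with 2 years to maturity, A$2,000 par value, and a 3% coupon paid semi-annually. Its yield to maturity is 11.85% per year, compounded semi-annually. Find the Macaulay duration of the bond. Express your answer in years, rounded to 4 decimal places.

Periodic yield y = 0.05925. Discount each cash flow and weight by its period:
  t   CF        PV=CF/(1+0.05925)^t    t·PV
  1        30.00        28.3219        28.3219
  2        30.00        26.7377        53.4754
  3        30.00        25.2421        75.7264
  4     2,030.00     1,612.5090     6,450.0360
  Σ                  1,692.8108     6,607.5597
Price P = Σ PV = 1,692.8108.
Macaulay duration = Σ(t·PV) / P = 6,607.5597 / 1,692.8108 = 3.90331 half-year periods.
In years: 3.90331 / 2 = 1.95165 years.

1.9517 years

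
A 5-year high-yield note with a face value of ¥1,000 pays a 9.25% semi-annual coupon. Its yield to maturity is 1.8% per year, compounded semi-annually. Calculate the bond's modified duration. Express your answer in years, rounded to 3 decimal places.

4.219 years

Periodic yield y = 0.009. First find Macaulay duration:
  t   CF        PV=CF/(1+0.009)^t    t·PV
  1        46.25        45.8375        45.8375
  2        46.25        45.4286        90.8572
  3        46.25        45.0234       135.0702
  4        46.25        44.6218       178.4872
  5        46.25        44.2238       221.1189
  6        46.25        43.8293       262.9759
  7        46.25        43.4384       304.0686
  8        46.25        43.0509       344.4073
  9        46.25        42.6669       384.0022
  10    1,046.25       956.5855     9,565.8553
  Σ                  1,354.7061    11,532.6804
P = 1,354.7061; Macaulay duration = 11,532.6804 / 1,354.7061 = 8.51305 half-year periods = 4.25652 years.
Modified duration = D_Mac / (1 + y) = 4.25652 / 1.009 = 4.21856 years.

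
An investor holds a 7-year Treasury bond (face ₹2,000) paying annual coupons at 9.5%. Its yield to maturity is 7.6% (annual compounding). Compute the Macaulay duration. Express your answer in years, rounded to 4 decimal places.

5.4998 years

Periodic yield y = 0.076. Discount each cash flow and weight by its year:
  t   CF        PV=CF/(1+0.076)^t    t·PV
  1       190.00       176.5799       176.5799
  2       190.00       164.1077       328.2155
  3       190.00       152.5165       457.5495
  4       190.00       141.7439       566.9758
  5       190.00       131.7323       658.6615
  6       190.00       122.4278       734.5667
  7     2,190.00     1,311.4696     9,180.2869
  Σ                  2,200.5777    12,102.8357
Price P = Σ PV = 2,200.5777.
Macaulay duration = Σ(t·PV) / P = 12,102.8357 / 2,200.5777 = 5.49984 years.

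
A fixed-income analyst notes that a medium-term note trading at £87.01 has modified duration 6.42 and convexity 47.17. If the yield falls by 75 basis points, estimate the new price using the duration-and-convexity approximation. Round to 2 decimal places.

£91.31

Duration effect: -D_mod·Δy = -6.42 × (-0.0075) = +0.048150
Convexity effect: ½·C·(Δy)² = 0.5 × 47.17 × (-0.0075)² = +0.00132665625
ΔP/P ≈ +0.048150 + 0.00132665625 = +0.04947665625
New price ≈ 87.01 × (1 + 0.04947665625) = 91.3149638603125.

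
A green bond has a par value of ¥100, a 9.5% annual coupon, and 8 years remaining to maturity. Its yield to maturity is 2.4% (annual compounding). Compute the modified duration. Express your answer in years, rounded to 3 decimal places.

Periodic yield y = 0.024. First find Macaulay duration:
  t   CF        PV=CF/(1+0.024)^t    t·PV
  1         9.50         9.2773         9.2773
  2         9.50         9.0599        18.1198
  3         9.50         8.8476        26.5427
  4         9.50         8.6402        34.5608
  5         9.50         8.4377        42.1885
  6         9.50         8.2399        49.4396
  7         9.50         8.0468        56.3277
  8       109.50        90.5763       724.6102
  Σ                    151.1257       961.0666
P = 151.1257; Macaulay duration = 961.0666 / 151.1257 = 6.35938 years.
Modified duration = D_Mac / (1 + y) = 6.35938 / 1.024 = 6.21034 years.

6.210 years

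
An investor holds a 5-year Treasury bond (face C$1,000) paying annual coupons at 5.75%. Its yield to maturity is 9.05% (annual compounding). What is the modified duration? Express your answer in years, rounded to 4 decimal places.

4.0746 years

Periodic yield y = 0.0905. First find Macaulay duration:
  t   CF        PV=CF/(1+0.0905)^t    t·PV
  1        57.50        52.7281        52.7281
  2        57.50        48.3522        96.7045
  3        57.50        44.3395       133.0185
  4        57.50        40.6598       162.6392
  5     1,057.50       685.7282     3,428.6411
  Σ                    871.8079     3,873.7314
P = 871.8079; Macaulay duration = 3,873.7314 / 871.8079 = 4.44333 years.
Modified duration = D_Mac / (1 + y) = 4.44333 / 1.0905 = 4.07458 years.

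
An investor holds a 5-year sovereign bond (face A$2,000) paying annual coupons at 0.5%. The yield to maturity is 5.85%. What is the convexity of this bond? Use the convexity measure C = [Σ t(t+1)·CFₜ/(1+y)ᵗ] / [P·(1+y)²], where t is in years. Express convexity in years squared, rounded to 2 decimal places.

26.37

With y = 0.0585:
  t   CF        PV=CF/(1+0.0585)^t    t·PV        t(t+1)·PV
  1        10.00         9.4473         9.4473          18.8947
  2        10.00         8.9252        17.8504          53.5512
  3        10.00         8.4319        25.2958         101.1833
  4        10.00         7.9659        31.8637         159.3186
  5     2,010.00     1,512.6615     7,563.3074      45,379.8442
  Σ                  1,547.4319     7,647.7646      45,712.7920
P = 1,547.4319.
Convexity = Σ t(t+1)·PV / [P·(1+y)²] = 45,712.7920 / (1,547.4319 × 1.120422) = 26.36601.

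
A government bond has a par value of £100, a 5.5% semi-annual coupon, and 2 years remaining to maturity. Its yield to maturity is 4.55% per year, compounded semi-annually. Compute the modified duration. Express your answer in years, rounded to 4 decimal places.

1.8792 years

Periodic yield y = 0.02275. First find Macaulay duration:
  t   CF        PV=CF/(1+0.02275)^t    t·PV
  1         2.75         2.6888         2.6888
  2         2.75         2.6290         5.2580
  3         2.75         2.5705         7.7116
  4       102.75        93.9083       375.6331
  Σ                    101.7967       391.2916
P = 101.7967; Macaulay duration = 391.2916 / 101.7967 = 3.84385 half-year periods = 1.92193 years.
Modified duration = D_Mac / (1 + y) = 1.92193 / 1.02275 = 1.87918 years.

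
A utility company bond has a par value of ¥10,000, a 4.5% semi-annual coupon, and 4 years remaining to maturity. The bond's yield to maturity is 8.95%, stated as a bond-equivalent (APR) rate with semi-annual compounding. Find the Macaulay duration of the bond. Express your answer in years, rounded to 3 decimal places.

3.675 years

Periodic yield y = 0.04475. Discount each cash flow and weight by its period:
  t   CF        PV=CF/(1+0.04475)^t    t·PV
  1       225.00       215.3625       215.3625
  2       225.00       206.1379       412.2757
  3       225.00       197.3083       591.9249
  4       225.00       188.8570       755.4278
  5       225.00       180.7676       903.8381
  6       225.00       173.0248     1,038.1485
  7       225.00       165.6135     1,159.2948
  8    10,225.00     7,203.8436    57,630.7492
  Σ                  8,530.9152    62,707.0216
Price P = Σ PV = 8,530.9152.
Macaulay duration = Σ(t·PV) / P = 62,707.0216 / 8,530.9152 = 7.35056 half-year periods.
In years: 7.35056 / 2 = 3.67528 years.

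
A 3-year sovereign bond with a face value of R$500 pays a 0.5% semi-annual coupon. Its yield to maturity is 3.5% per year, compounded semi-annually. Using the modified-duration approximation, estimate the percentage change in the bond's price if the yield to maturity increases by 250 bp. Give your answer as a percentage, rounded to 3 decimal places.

Periodic yield y = 0.0175. Modified duration first:
  t   CF        PV=CF/(1+0.0175)^t    t·PV
  1         1.25         1.2285         1.2285
  2         1.25         1.2074         2.4147
  3         1.25         1.1866         3.5598
  4         1.25         1.1662         4.6648
  5         1.25         1.1461         5.7307
  6       501.25       451.6977     2,710.1862
  Σ                    457.6325     2,727.7848
P = 457.6325; D_Mac = 5.96064 half-year periods = 2.98032 yrs; D_mod = 2.98032/(1+0.0175) = 2.92906 yrs.
ΔP/P ≈ -D_mod · Δy = -2.92906 × (+0.025) = -0.073227 = -7.3227%.

-7.323%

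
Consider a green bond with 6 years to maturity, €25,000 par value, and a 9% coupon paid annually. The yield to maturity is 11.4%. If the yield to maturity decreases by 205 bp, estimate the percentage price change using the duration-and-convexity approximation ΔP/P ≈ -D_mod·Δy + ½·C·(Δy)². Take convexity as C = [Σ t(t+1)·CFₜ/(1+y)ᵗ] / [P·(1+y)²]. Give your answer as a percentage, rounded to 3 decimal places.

+9.404%

With y = 0.114:
  t   CF        PV=CF/(1+0.114)^t    t·PV        t(t+1)·PV
  1     2,250.00     2,019.7487     2,019.7487       4,039.4973
  2     2,250.00     1,813.0598     3,626.1197      10,878.3590
  3     2,250.00     1,627.5223     4,882.5669      19,530.2675
  4     2,250.00     1,460.9715     5,843.8861      29,219.4307
  5     2,250.00     1,311.4646     6,557.3229      39,343.9372
  6    27,250.00    14,257.8933    85,547.3601     598,831.5204
  Σ                 22,490.6602   108,477.0043     701,843.0121
P = 22,490.6602; D_Mac = 4.82320 yrs; D_mod = 4.32963 yrs; C = 25.14591.
Duration effect: -4.32963 × (-0.0205) = +0.088757
Convexity effect: 0.5 × 25.14591 × (-0.0205)² = +0.0052838
ΔP/P ≈ +0.088757 + 0.0052838 = +0.094041 = +9.4041%.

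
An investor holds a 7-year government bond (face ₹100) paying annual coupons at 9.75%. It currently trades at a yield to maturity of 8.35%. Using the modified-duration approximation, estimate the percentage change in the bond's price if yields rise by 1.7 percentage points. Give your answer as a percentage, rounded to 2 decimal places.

Periodic yield y = 0.0835. Modified duration first:
  t   CF        PV=CF/(1+0.0835)^t    t·PV
  1         9.75         8.9986         8.9986
  2         9.75         8.3051        16.6103
  3         9.75         7.6651        22.9953
  4         9.75         7.0744        28.2976
  5         9.75         6.5292        32.6460
  6         9.75         6.0260        36.1562
  7       109.75        62.6040       438.2280
  Σ                    107.2025       583.9320
P = 107.2025; D_Mac = 5.44700 yrs; D_mod = 5.44700/(1+0.0835) = 5.02723 yrs.
ΔP/P ≈ -D_mod · Δy = -5.02723 × (+0.017) = -0.085463 = -8.5463%.

-8.55%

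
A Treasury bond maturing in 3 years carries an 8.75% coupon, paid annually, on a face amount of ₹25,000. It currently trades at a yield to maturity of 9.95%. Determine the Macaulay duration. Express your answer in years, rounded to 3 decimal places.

2.761 years

Periodic yield y = 0.0995. Discount each cash flow and weight by its year:
  t   CF        PV=CF/(1+0.0995)^t    t·PV
  1     2,187.50     1,989.5407     1,989.5407
  2     2,187.50     1,809.4959     3,618.9917
  3    27,187.50    20,454.2506    61,362.7519
  Σ                 24,253.2872    66,971.2843
Price P = Σ PV = 24,253.2872.
Macaulay duration = Σ(t·PV) / P = 66,971.2843 / 24,253.2872 = 2.76133 years.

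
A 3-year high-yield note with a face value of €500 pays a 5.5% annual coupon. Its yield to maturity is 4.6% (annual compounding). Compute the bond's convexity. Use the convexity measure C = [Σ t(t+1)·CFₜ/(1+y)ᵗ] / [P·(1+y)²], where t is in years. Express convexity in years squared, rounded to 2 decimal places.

10.23

With y = 0.046:
  t   CF        PV=CF/(1+0.046)^t    t·PV        t(t+1)·PV
  1        27.50        26.2906        26.2906          52.5813
  2        27.50        25.1344        50.2689         150.8067
  3       527.50       460.9220     1,382.7659       5,531.0637
  Σ                    512.3470     1,459.3254       5,734.4516
P = 512.3470.
Convexity = Σ t(t+1)·PV / [P·(1+y)²] = 5,734.4516 / (512.3470 × 1.094116) = 10.22973.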